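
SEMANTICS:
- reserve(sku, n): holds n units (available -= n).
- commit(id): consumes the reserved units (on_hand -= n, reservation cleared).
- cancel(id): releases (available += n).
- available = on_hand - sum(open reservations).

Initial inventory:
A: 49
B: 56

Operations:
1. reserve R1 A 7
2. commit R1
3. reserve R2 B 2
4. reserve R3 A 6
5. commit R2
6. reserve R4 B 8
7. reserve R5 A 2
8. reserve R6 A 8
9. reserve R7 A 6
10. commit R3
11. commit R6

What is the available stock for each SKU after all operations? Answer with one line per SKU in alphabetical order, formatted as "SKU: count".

Step 1: reserve R1 A 7 -> on_hand[A=49 B=56] avail[A=42 B=56] open={R1}
Step 2: commit R1 -> on_hand[A=42 B=56] avail[A=42 B=56] open={}
Step 3: reserve R2 B 2 -> on_hand[A=42 B=56] avail[A=42 B=54] open={R2}
Step 4: reserve R3 A 6 -> on_hand[A=42 B=56] avail[A=36 B=54] open={R2,R3}
Step 5: commit R2 -> on_hand[A=42 B=54] avail[A=36 B=54] open={R3}
Step 6: reserve R4 B 8 -> on_hand[A=42 B=54] avail[A=36 B=46] open={R3,R4}
Step 7: reserve R5 A 2 -> on_hand[A=42 B=54] avail[A=34 B=46] open={R3,R4,R5}
Step 8: reserve R6 A 8 -> on_hand[A=42 B=54] avail[A=26 B=46] open={R3,R4,R5,R6}
Step 9: reserve R7 A 6 -> on_hand[A=42 B=54] avail[A=20 B=46] open={R3,R4,R5,R6,R7}
Step 10: commit R3 -> on_hand[A=36 B=54] avail[A=20 B=46] open={R4,R5,R6,R7}
Step 11: commit R6 -> on_hand[A=28 B=54] avail[A=20 B=46] open={R4,R5,R7}

Answer: A: 20
B: 46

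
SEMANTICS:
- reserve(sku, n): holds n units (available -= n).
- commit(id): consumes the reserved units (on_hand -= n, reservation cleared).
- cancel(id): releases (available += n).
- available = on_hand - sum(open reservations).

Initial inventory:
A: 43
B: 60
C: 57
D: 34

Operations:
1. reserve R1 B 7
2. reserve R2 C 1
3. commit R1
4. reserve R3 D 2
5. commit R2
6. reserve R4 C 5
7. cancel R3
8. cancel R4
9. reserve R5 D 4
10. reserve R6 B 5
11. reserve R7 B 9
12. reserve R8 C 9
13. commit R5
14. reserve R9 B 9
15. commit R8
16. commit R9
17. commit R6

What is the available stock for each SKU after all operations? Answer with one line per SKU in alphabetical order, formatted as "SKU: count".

Answer: A: 43
B: 30
C: 47
D: 30

Derivation:
Step 1: reserve R1 B 7 -> on_hand[A=43 B=60 C=57 D=34] avail[A=43 B=53 C=57 D=34] open={R1}
Step 2: reserve R2 C 1 -> on_hand[A=43 B=60 C=57 D=34] avail[A=43 B=53 C=56 D=34] open={R1,R2}
Step 3: commit R1 -> on_hand[A=43 B=53 C=57 D=34] avail[A=43 B=53 C=56 D=34] open={R2}
Step 4: reserve R3 D 2 -> on_hand[A=43 B=53 C=57 D=34] avail[A=43 B=53 C=56 D=32] open={R2,R3}
Step 5: commit R2 -> on_hand[A=43 B=53 C=56 D=34] avail[A=43 B=53 C=56 D=32] open={R3}
Step 6: reserve R4 C 5 -> on_hand[A=43 B=53 C=56 D=34] avail[A=43 B=53 C=51 D=32] open={R3,R4}
Step 7: cancel R3 -> on_hand[A=43 B=53 C=56 D=34] avail[A=43 B=53 C=51 D=34] open={R4}
Step 8: cancel R4 -> on_hand[A=43 B=53 C=56 D=34] avail[A=43 B=53 C=56 D=34] open={}
Step 9: reserve R5 D 4 -> on_hand[A=43 B=53 C=56 D=34] avail[A=43 B=53 C=56 D=30] open={R5}
Step 10: reserve R6 B 5 -> on_hand[A=43 B=53 C=56 D=34] avail[A=43 B=48 C=56 D=30] open={R5,R6}
Step 11: reserve R7 B 9 -> on_hand[A=43 B=53 C=56 D=34] avail[A=43 B=39 C=56 D=30] open={R5,R6,R7}
Step 12: reserve R8 C 9 -> on_hand[A=43 B=53 C=56 D=34] avail[A=43 B=39 C=47 D=30] open={R5,R6,R7,R8}
Step 13: commit R5 -> on_hand[A=43 B=53 C=56 D=30] avail[A=43 B=39 C=47 D=30] open={R6,R7,R8}
Step 14: reserve R9 B 9 -> on_hand[A=43 B=53 C=56 D=30] avail[A=43 B=30 C=47 D=30] open={R6,R7,R8,R9}
Step 15: commit R8 -> on_hand[A=43 B=53 C=47 D=30] avail[A=43 B=30 C=47 D=30] open={R6,R7,R9}
Step 16: commit R9 -> on_hand[A=43 B=44 C=47 D=30] avail[A=43 B=30 C=47 D=30] open={R6,R7}
Step 17: commit R6 -> on_hand[A=43 B=39 C=47 D=30] avail[A=43 B=30 C=47 D=30] open={R7}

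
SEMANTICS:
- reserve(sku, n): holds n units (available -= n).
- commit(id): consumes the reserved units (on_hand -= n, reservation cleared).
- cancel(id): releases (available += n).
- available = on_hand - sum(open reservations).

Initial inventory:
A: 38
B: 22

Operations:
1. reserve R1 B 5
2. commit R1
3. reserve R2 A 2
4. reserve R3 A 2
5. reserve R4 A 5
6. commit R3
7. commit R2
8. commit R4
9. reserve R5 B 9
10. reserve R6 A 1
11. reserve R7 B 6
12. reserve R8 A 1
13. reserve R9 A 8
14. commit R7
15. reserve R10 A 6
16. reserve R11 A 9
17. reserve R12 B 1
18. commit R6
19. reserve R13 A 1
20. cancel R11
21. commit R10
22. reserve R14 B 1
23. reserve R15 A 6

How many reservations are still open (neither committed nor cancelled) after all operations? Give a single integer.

Step 1: reserve R1 B 5 -> on_hand[A=38 B=22] avail[A=38 B=17] open={R1}
Step 2: commit R1 -> on_hand[A=38 B=17] avail[A=38 B=17] open={}
Step 3: reserve R2 A 2 -> on_hand[A=38 B=17] avail[A=36 B=17] open={R2}
Step 4: reserve R3 A 2 -> on_hand[A=38 B=17] avail[A=34 B=17] open={R2,R3}
Step 5: reserve R4 A 5 -> on_hand[A=38 B=17] avail[A=29 B=17] open={R2,R3,R4}
Step 6: commit R3 -> on_hand[A=36 B=17] avail[A=29 B=17] open={R2,R4}
Step 7: commit R2 -> on_hand[A=34 B=17] avail[A=29 B=17] open={R4}
Step 8: commit R4 -> on_hand[A=29 B=17] avail[A=29 B=17] open={}
Step 9: reserve R5 B 9 -> on_hand[A=29 B=17] avail[A=29 B=8] open={R5}
Step 10: reserve R6 A 1 -> on_hand[A=29 B=17] avail[A=28 B=8] open={R5,R6}
Step 11: reserve R7 B 6 -> on_hand[A=29 B=17] avail[A=28 B=2] open={R5,R6,R7}
Step 12: reserve R8 A 1 -> on_hand[A=29 B=17] avail[A=27 B=2] open={R5,R6,R7,R8}
Step 13: reserve R9 A 8 -> on_hand[A=29 B=17] avail[A=19 B=2] open={R5,R6,R7,R8,R9}
Step 14: commit R7 -> on_hand[A=29 B=11] avail[A=19 B=2] open={R5,R6,R8,R9}
Step 15: reserve R10 A 6 -> on_hand[A=29 B=11] avail[A=13 B=2] open={R10,R5,R6,R8,R9}
Step 16: reserve R11 A 9 -> on_hand[A=29 B=11] avail[A=4 B=2] open={R10,R11,R5,R6,R8,R9}
Step 17: reserve R12 B 1 -> on_hand[A=29 B=11] avail[A=4 B=1] open={R10,R11,R12,R5,R6,R8,R9}
Step 18: commit R6 -> on_hand[A=28 B=11] avail[A=4 B=1] open={R10,R11,R12,R5,R8,R9}
Step 19: reserve R13 A 1 -> on_hand[A=28 B=11] avail[A=3 B=1] open={R10,R11,R12,R13,R5,R8,R9}
Step 20: cancel R11 -> on_hand[A=28 B=11] avail[A=12 B=1] open={R10,R12,R13,R5,R8,R9}
Step 21: commit R10 -> on_hand[A=22 B=11] avail[A=12 B=1] open={R12,R13,R5,R8,R9}
Step 22: reserve R14 B 1 -> on_hand[A=22 B=11] avail[A=12 B=0] open={R12,R13,R14,R5,R8,R9}
Step 23: reserve R15 A 6 -> on_hand[A=22 B=11] avail[A=6 B=0] open={R12,R13,R14,R15,R5,R8,R9}
Open reservations: ['R12', 'R13', 'R14', 'R15', 'R5', 'R8', 'R9'] -> 7

Answer: 7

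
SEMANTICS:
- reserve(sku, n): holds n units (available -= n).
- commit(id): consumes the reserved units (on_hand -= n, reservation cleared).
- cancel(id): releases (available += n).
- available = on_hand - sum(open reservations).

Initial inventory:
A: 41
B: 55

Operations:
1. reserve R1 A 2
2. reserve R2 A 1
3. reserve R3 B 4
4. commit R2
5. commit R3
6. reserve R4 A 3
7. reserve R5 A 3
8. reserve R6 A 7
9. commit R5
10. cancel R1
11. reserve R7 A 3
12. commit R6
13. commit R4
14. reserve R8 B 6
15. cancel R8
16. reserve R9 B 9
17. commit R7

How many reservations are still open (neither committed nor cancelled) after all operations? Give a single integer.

Step 1: reserve R1 A 2 -> on_hand[A=41 B=55] avail[A=39 B=55] open={R1}
Step 2: reserve R2 A 1 -> on_hand[A=41 B=55] avail[A=38 B=55] open={R1,R2}
Step 3: reserve R3 B 4 -> on_hand[A=41 B=55] avail[A=38 B=51] open={R1,R2,R3}
Step 4: commit R2 -> on_hand[A=40 B=55] avail[A=38 B=51] open={R1,R3}
Step 5: commit R3 -> on_hand[A=40 B=51] avail[A=38 B=51] open={R1}
Step 6: reserve R4 A 3 -> on_hand[A=40 B=51] avail[A=35 B=51] open={R1,R4}
Step 7: reserve R5 A 3 -> on_hand[A=40 B=51] avail[A=32 B=51] open={R1,R4,R5}
Step 8: reserve R6 A 7 -> on_hand[A=40 B=51] avail[A=25 B=51] open={R1,R4,R5,R6}
Step 9: commit R5 -> on_hand[A=37 B=51] avail[A=25 B=51] open={R1,R4,R6}
Step 10: cancel R1 -> on_hand[A=37 B=51] avail[A=27 B=51] open={R4,R6}
Step 11: reserve R7 A 3 -> on_hand[A=37 B=51] avail[A=24 B=51] open={R4,R6,R7}
Step 12: commit R6 -> on_hand[A=30 B=51] avail[A=24 B=51] open={R4,R7}
Step 13: commit R4 -> on_hand[A=27 B=51] avail[A=24 B=51] open={R7}
Step 14: reserve R8 B 6 -> on_hand[A=27 B=51] avail[A=24 B=45] open={R7,R8}
Step 15: cancel R8 -> on_hand[A=27 B=51] avail[A=24 B=51] open={R7}
Step 16: reserve R9 B 9 -> on_hand[A=27 B=51] avail[A=24 B=42] open={R7,R9}
Step 17: commit R7 -> on_hand[A=24 B=51] avail[A=24 B=42] open={R9}
Open reservations: ['R9'] -> 1

Answer: 1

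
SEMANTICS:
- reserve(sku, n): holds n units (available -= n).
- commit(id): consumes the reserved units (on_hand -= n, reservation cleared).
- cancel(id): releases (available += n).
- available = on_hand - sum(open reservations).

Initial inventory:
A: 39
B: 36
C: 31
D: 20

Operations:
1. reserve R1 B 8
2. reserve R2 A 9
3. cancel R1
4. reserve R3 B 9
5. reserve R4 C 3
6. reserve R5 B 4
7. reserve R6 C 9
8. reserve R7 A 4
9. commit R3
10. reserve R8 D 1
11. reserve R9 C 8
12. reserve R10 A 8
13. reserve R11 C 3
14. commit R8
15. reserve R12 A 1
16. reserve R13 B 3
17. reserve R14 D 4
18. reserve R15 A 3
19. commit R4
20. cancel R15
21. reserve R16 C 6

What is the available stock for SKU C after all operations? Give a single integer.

Step 1: reserve R1 B 8 -> on_hand[A=39 B=36 C=31 D=20] avail[A=39 B=28 C=31 D=20] open={R1}
Step 2: reserve R2 A 9 -> on_hand[A=39 B=36 C=31 D=20] avail[A=30 B=28 C=31 D=20] open={R1,R2}
Step 3: cancel R1 -> on_hand[A=39 B=36 C=31 D=20] avail[A=30 B=36 C=31 D=20] open={R2}
Step 4: reserve R3 B 9 -> on_hand[A=39 B=36 C=31 D=20] avail[A=30 B=27 C=31 D=20] open={R2,R3}
Step 5: reserve R4 C 3 -> on_hand[A=39 B=36 C=31 D=20] avail[A=30 B=27 C=28 D=20] open={R2,R3,R4}
Step 6: reserve R5 B 4 -> on_hand[A=39 B=36 C=31 D=20] avail[A=30 B=23 C=28 D=20] open={R2,R3,R4,R5}
Step 7: reserve R6 C 9 -> on_hand[A=39 B=36 C=31 D=20] avail[A=30 B=23 C=19 D=20] open={R2,R3,R4,R5,R6}
Step 8: reserve R7 A 4 -> on_hand[A=39 B=36 C=31 D=20] avail[A=26 B=23 C=19 D=20] open={R2,R3,R4,R5,R6,R7}
Step 9: commit R3 -> on_hand[A=39 B=27 C=31 D=20] avail[A=26 B=23 C=19 D=20] open={R2,R4,R5,R6,R7}
Step 10: reserve R8 D 1 -> on_hand[A=39 B=27 C=31 D=20] avail[A=26 B=23 C=19 D=19] open={R2,R4,R5,R6,R7,R8}
Step 11: reserve R9 C 8 -> on_hand[A=39 B=27 C=31 D=20] avail[A=26 B=23 C=11 D=19] open={R2,R4,R5,R6,R7,R8,R9}
Step 12: reserve R10 A 8 -> on_hand[A=39 B=27 C=31 D=20] avail[A=18 B=23 C=11 D=19] open={R10,R2,R4,R5,R6,R7,R8,R9}
Step 13: reserve R11 C 3 -> on_hand[A=39 B=27 C=31 D=20] avail[A=18 B=23 C=8 D=19] open={R10,R11,R2,R4,R5,R6,R7,R8,R9}
Step 14: commit R8 -> on_hand[A=39 B=27 C=31 D=19] avail[A=18 B=23 C=8 D=19] open={R10,R11,R2,R4,R5,R6,R7,R9}
Step 15: reserve R12 A 1 -> on_hand[A=39 B=27 C=31 D=19] avail[A=17 B=23 C=8 D=19] open={R10,R11,R12,R2,R4,R5,R6,R7,R9}
Step 16: reserve R13 B 3 -> on_hand[A=39 B=27 C=31 D=19] avail[A=17 B=20 C=8 D=19] open={R10,R11,R12,R13,R2,R4,R5,R6,R7,R9}
Step 17: reserve R14 D 4 -> on_hand[A=39 B=27 C=31 D=19] avail[A=17 B=20 C=8 D=15] open={R10,R11,R12,R13,R14,R2,R4,R5,R6,R7,R9}
Step 18: reserve R15 A 3 -> on_hand[A=39 B=27 C=31 D=19] avail[A=14 B=20 C=8 D=15] open={R10,R11,R12,R13,R14,R15,R2,R4,R5,R6,R7,R9}
Step 19: commit R4 -> on_hand[A=39 B=27 C=28 D=19] avail[A=14 B=20 C=8 D=15] open={R10,R11,R12,R13,R14,R15,R2,R5,R6,R7,R9}
Step 20: cancel R15 -> on_hand[A=39 B=27 C=28 D=19] avail[A=17 B=20 C=8 D=15] open={R10,R11,R12,R13,R14,R2,R5,R6,R7,R9}
Step 21: reserve R16 C 6 -> on_hand[A=39 B=27 C=28 D=19] avail[A=17 B=20 C=2 D=15] open={R10,R11,R12,R13,R14,R16,R2,R5,R6,R7,R9}
Final available[C] = 2

Answer: 2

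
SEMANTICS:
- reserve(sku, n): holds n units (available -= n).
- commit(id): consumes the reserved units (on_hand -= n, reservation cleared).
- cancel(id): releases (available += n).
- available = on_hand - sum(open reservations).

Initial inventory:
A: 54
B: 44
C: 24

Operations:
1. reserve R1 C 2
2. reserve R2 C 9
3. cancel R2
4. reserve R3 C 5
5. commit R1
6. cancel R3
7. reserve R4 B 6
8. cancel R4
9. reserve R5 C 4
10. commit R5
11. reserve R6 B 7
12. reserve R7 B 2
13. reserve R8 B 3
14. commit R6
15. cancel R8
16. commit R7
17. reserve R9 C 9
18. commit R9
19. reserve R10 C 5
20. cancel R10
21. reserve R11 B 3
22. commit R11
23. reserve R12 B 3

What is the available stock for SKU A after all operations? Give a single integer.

Step 1: reserve R1 C 2 -> on_hand[A=54 B=44 C=24] avail[A=54 B=44 C=22] open={R1}
Step 2: reserve R2 C 9 -> on_hand[A=54 B=44 C=24] avail[A=54 B=44 C=13] open={R1,R2}
Step 3: cancel R2 -> on_hand[A=54 B=44 C=24] avail[A=54 B=44 C=22] open={R1}
Step 4: reserve R3 C 5 -> on_hand[A=54 B=44 C=24] avail[A=54 B=44 C=17] open={R1,R3}
Step 5: commit R1 -> on_hand[A=54 B=44 C=22] avail[A=54 B=44 C=17] open={R3}
Step 6: cancel R3 -> on_hand[A=54 B=44 C=22] avail[A=54 B=44 C=22] open={}
Step 7: reserve R4 B 6 -> on_hand[A=54 B=44 C=22] avail[A=54 B=38 C=22] open={R4}
Step 8: cancel R4 -> on_hand[A=54 B=44 C=22] avail[A=54 B=44 C=22] open={}
Step 9: reserve R5 C 4 -> on_hand[A=54 B=44 C=22] avail[A=54 B=44 C=18] open={R5}
Step 10: commit R5 -> on_hand[A=54 B=44 C=18] avail[A=54 B=44 C=18] open={}
Step 11: reserve R6 B 7 -> on_hand[A=54 B=44 C=18] avail[A=54 B=37 C=18] open={R6}
Step 12: reserve R7 B 2 -> on_hand[A=54 B=44 C=18] avail[A=54 B=35 C=18] open={R6,R7}
Step 13: reserve R8 B 3 -> on_hand[A=54 B=44 C=18] avail[A=54 B=32 C=18] open={R6,R7,R8}
Step 14: commit R6 -> on_hand[A=54 B=37 C=18] avail[A=54 B=32 C=18] open={R7,R8}
Step 15: cancel R8 -> on_hand[A=54 B=37 C=18] avail[A=54 B=35 C=18] open={R7}
Step 16: commit R7 -> on_hand[A=54 B=35 C=18] avail[A=54 B=35 C=18] open={}
Step 17: reserve R9 C 9 -> on_hand[A=54 B=35 C=18] avail[A=54 B=35 C=9] open={R9}
Step 18: commit R9 -> on_hand[A=54 B=35 C=9] avail[A=54 B=35 C=9] open={}
Step 19: reserve R10 C 5 -> on_hand[A=54 B=35 C=9] avail[A=54 B=35 C=4] open={R10}
Step 20: cancel R10 -> on_hand[A=54 B=35 C=9] avail[A=54 B=35 C=9] open={}
Step 21: reserve R11 B 3 -> on_hand[A=54 B=35 C=9] avail[A=54 B=32 C=9] open={R11}
Step 22: commit R11 -> on_hand[A=54 B=32 C=9] avail[A=54 B=32 C=9] open={}
Step 23: reserve R12 B 3 -> on_hand[A=54 B=32 C=9] avail[A=54 B=29 C=9] open={R12}
Final available[A] = 54

Answer: 54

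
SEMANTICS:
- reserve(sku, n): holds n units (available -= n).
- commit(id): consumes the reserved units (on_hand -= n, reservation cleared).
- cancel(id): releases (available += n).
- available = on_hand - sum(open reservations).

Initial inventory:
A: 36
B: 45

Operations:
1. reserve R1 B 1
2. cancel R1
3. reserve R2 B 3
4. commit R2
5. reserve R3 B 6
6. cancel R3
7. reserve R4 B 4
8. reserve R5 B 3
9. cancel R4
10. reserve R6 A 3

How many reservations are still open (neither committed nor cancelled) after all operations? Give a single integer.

Answer: 2

Derivation:
Step 1: reserve R1 B 1 -> on_hand[A=36 B=45] avail[A=36 B=44] open={R1}
Step 2: cancel R1 -> on_hand[A=36 B=45] avail[A=36 B=45] open={}
Step 3: reserve R2 B 3 -> on_hand[A=36 B=45] avail[A=36 B=42] open={R2}
Step 4: commit R2 -> on_hand[A=36 B=42] avail[A=36 B=42] open={}
Step 5: reserve R3 B 6 -> on_hand[A=36 B=42] avail[A=36 B=36] open={R3}
Step 6: cancel R3 -> on_hand[A=36 B=42] avail[A=36 B=42] open={}
Step 7: reserve R4 B 4 -> on_hand[A=36 B=42] avail[A=36 B=38] open={R4}
Step 8: reserve R5 B 3 -> on_hand[A=36 B=42] avail[A=36 B=35] open={R4,R5}
Step 9: cancel R4 -> on_hand[A=36 B=42] avail[A=36 B=39] open={R5}
Step 10: reserve R6 A 3 -> on_hand[A=36 B=42] avail[A=33 B=39] open={R5,R6}
Open reservations: ['R5', 'R6'] -> 2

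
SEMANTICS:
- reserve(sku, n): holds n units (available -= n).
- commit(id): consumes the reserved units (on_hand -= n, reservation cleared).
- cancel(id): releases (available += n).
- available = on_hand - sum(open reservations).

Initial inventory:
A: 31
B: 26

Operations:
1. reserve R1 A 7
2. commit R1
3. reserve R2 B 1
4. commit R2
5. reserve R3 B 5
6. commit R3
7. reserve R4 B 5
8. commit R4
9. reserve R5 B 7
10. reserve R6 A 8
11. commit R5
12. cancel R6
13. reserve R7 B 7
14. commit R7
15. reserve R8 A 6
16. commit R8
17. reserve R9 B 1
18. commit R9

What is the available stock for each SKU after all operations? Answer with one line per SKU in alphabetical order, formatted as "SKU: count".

Step 1: reserve R1 A 7 -> on_hand[A=31 B=26] avail[A=24 B=26] open={R1}
Step 2: commit R1 -> on_hand[A=24 B=26] avail[A=24 B=26] open={}
Step 3: reserve R2 B 1 -> on_hand[A=24 B=26] avail[A=24 B=25] open={R2}
Step 4: commit R2 -> on_hand[A=24 B=25] avail[A=24 B=25] open={}
Step 5: reserve R3 B 5 -> on_hand[A=24 B=25] avail[A=24 B=20] open={R3}
Step 6: commit R3 -> on_hand[A=24 B=20] avail[A=24 B=20] open={}
Step 7: reserve R4 B 5 -> on_hand[A=24 B=20] avail[A=24 B=15] open={R4}
Step 8: commit R4 -> on_hand[A=24 B=15] avail[A=24 B=15] open={}
Step 9: reserve R5 B 7 -> on_hand[A=24 B=15] avail[A=24 B=8] open={R5}
Step 10: reserve R6 A 8 -> on_hand[A=24 B=15] avail[A=16 B=8] open={R5,R6}
Step 11: commit R5 -> on_hand[A=24 B=8] avail[A=16 B=8] open={R6}
Step 12: cancel R6 -> on_hand[A=24 B=8] avail[A=24 B=8] open={}
Step 13: reserve R7 B 7 -> on_hand[A=24 B=8] avail[A=24 B=1] open={R7}
Step 14: commit R7 -> on_hand[A=24 B=1] avail[A=24 B=1] open={}
Step 15: reserve R8 A 6 -> on_hand[A=24 B=1] avail[A=18 B=1] open={R8}
Step 16: commit R8 -> on_hand[A=18 B=1] avail[A=18 B=1] open={}
Step 17: reserve R9 B 1 -> on_hand[A=18 B=1] avail[A=18 B=0] open={R9}
Step 18: commit R9 -> on_hand[A=18 B=0] avail[A=18 B=0] open={}

Answer: A: 18
B: 0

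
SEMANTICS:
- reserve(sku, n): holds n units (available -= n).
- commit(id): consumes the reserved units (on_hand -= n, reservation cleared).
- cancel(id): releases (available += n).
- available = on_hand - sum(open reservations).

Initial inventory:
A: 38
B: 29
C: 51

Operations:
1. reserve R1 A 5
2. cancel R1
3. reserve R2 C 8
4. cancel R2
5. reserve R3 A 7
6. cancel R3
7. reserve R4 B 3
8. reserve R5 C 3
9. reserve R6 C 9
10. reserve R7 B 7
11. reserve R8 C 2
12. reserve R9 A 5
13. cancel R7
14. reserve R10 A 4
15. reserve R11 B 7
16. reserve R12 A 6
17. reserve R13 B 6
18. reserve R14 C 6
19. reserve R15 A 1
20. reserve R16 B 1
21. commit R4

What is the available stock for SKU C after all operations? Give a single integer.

Step 1: reserve R1 A 5 -> on_hand[A=38 B=29 C=51] avail[A=33 B=29 C=51] open={R1}
Step 2: cancel R1 -> on_hand[A=38 B=29 C=51] avail[A=38 B=29 C=51] open={}
Step 3: reserve R2 C 8 -> on_hand[A=38 B=29 C=51] avail[A=38 B=29 C=43] open={R2}
Step 4: cancel R2 -> on_hand[A=38 B=29 C=51] avail[A=38 B=29 C=51] open={}
Step 5: reserve R3 A 7 -> on_hand[A=38 B=29 C=51] avail[A=31 B=29 C=51] open={R3}
Step 6: cancel R3 -> on_hand[A=38 B=29 C=51] avail[A=38 B=29 C=51] open={}
Step 7: reserve R4 B 3 -> on_hand[A=38 B=29 C=51] avail[A=38 B=26 C=51] open={R4}
Step 8: reserve R5 C 3 -> on_hand[A=38 B=29 C=51] avail[A=38 B=26 C=48] open={R4,R5}
Step 9: reserve R6 C 9 -> on_hand[A=38 B=29 C=51] avail[A=38 B=26 C=39] open={R4,R5,R6}
Step 10: reserve R7 B 7 -> on_hand[A=38 B=29 C=51] avail[A=38 B=19 C=39] open={R4,R5,R6,R7}
Step 11: reserve R8 C 2 -> on_hand[A=38 B=29 C=51] avail[A=38 B=19 C=37] open={R4,R5,R6,R7,R8}
Step 12: reserve R9 A 5 -> on_hand[A=38 B=29 C=51] avail[A=33 B=19 C=37] open={R4,R5,R6,R7,R8,R9}
Step 13: cancel R7 -> on_hand[A=38 B=29 C=51] avail[A=33 B=26 C=37] open={R4,R5,R6,R8,R9}
Step 14: reserve R10 A 4 -> on_hand[A=38 B=29 C=51] avail[A=29 B=26 C=37] open={R10,R4,R5,R6,R8,R9}
Step 15: reserve R11 B 7 -> on_hand[A=38 B=29 C=51] avail[A=29 B=19 C=37] open={R10,R11,R4,R5,R6,R8,R9}
Step 16: reserve R12 A 6 -> on_hand[A=38 B=29 C=51] avail[A=23 B=19 C=37] open={R10,R11,R12,R4,R5,R6,R8,R9}
Step 17: reserve R13 B 6 -> on_hand[A=38 B=29 C=51] avail[A=23 B=13 C=37] open={R10,R11,R12,R13,R4,R5,R6,R8,R9}
Step 18: reserve R14 C 6 -> on_hand[A=38 B=29 C=51] avail[A=23 B=13 C=31] open={R10,R11,R12,R13,R14,R4,R5,R6,R8,R9}
Step 19: reserve R15 A 1 -> on_hand[A=38 B=29 C=51] avail[A=22 B=13 C=31] open={R10,R11,R12,R13,R14,R15,R4,R5,R6,R8,R9}
Step 20: reserve R16 B 1 -> on_hand[A=38 B=29 C=51] avail[A=22 B=12 C=31] open={R10,R11,R12,R13,R14,R15,R16,R4,R5,R6,R8,R9}
Step 21: commit R4 -> on_hand[A=38 B=26 C=51] avail[A=22 B=12 C=31] open={R10,R11,R12,R13,R14,R15,R16,R5,R6,R8,R9}
Final available[C] = 31

Answer: 31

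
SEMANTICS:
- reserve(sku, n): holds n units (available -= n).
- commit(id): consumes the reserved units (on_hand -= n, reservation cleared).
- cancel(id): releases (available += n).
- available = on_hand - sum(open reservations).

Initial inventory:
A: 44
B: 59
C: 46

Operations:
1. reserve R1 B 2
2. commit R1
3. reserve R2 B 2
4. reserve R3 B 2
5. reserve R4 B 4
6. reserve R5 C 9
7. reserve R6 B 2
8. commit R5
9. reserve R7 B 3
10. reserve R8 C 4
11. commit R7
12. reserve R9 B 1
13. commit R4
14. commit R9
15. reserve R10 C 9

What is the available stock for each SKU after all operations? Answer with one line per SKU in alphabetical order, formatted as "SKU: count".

Answer: A: 44
B: 43
C: 24

Derivation:
Step 1: reserve R1 B 2 -> on_hand[A=44 B=59 C=46] avail[A=44 B=57 C=46] open={R1}
Step 2: commit R1 -> on_hand[A=44 B=57 C=46] avail[A=44 B=57 C=46] open={}
Step 3: reserve R2 B 2 -> on_hand[A=44 B=57 C=46] avail[A=44 B=55 C=46] open={R2}
Step 4: reserve R3 B 2 -> on_hand[A=44 B=57 C=46] avail[A=44 B=53 C=46] open={R2,R3}
Step 5: reserve R4 B 4 -> on_hand[A=44 B=57 C=46] avail[A=44 B=49 C=46] open={R2,R3,R4}
Step 6: reserve R5 C 9 -> on_hand[A=44 B=57 C=46] avail[A=44 B=49 C=37] open={R2,R3,R4,R5}
Step 7: reserve R6 B 2 -> on_hand[A=44 B=57 C=46] avail[A=44 B=47 C=37] open={R2,R3,R4,R5,R6}
Step 8: commit R5 -> on_hand[A=44 B=57 C=37] avail[A=44 B=47 C=37] open={R2,R3,R4,R6}
Step 9: reserve R7 B 3 -> on_hand[A=44 B=57 C=37] avail[A=44 B=44 C=37] open={R2,R3,R4,R6,R7}
Step 10: reserve R8 C 4 -> on_hand[A=44 B=57 C=37] avail[A=44 B=44 C=33] open={R2,R3,R4,R6,R7,R8}
Step 11: commit R7 -> on_hand[A=44 B=54 C=37] avail[A=44 B=44 C=33] open={R2,R3,R4,R6,R8}
Step 12: reserve R9 B 1 -> on_hand[A=44 B=54 C=37] avail[A=44 B=43 C=33] open={R2,R3,R4,R6,R8,R9}
Step 13: commit R4 -> on_hand[A=44 B=50 C=37] avail[A=44 B=43 C=33] open={R2,R3,R6,R8,R9}
Step 14: commit R9 -> on_hand[A=44 B=49 C=37] avail[A=44 B=43 C=33] open={R2,R3,R6,R8}
Step 15: reserve R10 C 9 -> on_hand[A=44 B=49 C=37] avail[A=44 B=43 C=24] open={R10,R2,R3,R6,R8}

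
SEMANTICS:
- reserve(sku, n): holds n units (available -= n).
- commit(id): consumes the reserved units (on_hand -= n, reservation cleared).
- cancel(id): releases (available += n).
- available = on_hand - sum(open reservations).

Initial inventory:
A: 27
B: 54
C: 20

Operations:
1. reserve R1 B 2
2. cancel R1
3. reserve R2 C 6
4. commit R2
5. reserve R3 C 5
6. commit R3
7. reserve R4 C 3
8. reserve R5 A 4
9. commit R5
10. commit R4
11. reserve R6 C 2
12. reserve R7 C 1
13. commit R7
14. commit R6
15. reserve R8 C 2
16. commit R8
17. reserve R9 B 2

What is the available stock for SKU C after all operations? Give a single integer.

Answer: 1

Derivation:
Step 1: reserve R1 B 2 -> on_hand[A=27 B=54 C=20] avail[A=27 B=52 C=20] open={R1}
Step 2: cancel R1 -> on_hand[A=27 B=54 C=20] avail[A=27 B=54 C=20] open={}
Step 3: reserve R2 C 6 -> on_hand[A=27 B=54 C=20] avail[A=27 B=54 C=14] open={R2}
Step 4: commit R2 -> on_hand[A=27 B=54 C=14] avail[A=27 B=54 C=14] open={}
Step 5: reserve R3 C 5 -> on_hand[A=27 B=54 C=14] avail[A=27 B=54 C=9] open={R3}
Step 6: commit R3 -> on_hand[A=27 B=54 C=9] avail[A=27 B=54 C=9] open={}
Step 7: reserve R4 C 3 -> on_hand[A=27 B=54 C=9] avail[A=27 B=54 C=6] open={R4}
Step 8: reserve R5 A 4 -> on_hand[A=27 B=54 C=9] avail[A=23 B=54 C=6] open={R4,R5}
Step 9: commit R5 -> on_hand[A=23 B=54 C=9] avail[A=23 B=54 C=6] open={R4}
Step 10: commit R4 -> on_hand[A=23 B=54 C=6] avail[A=23 B=54 C=6] open={}
Step 11: reserve R6 C 2 -> on_hand[A=23 B=54 C=6] avail[A=23 B=54 C=4] open={R6}
Step 12: reserve R7 C 1 -> on_hand[A=23 B=54 C=6] avail[A=23 B=54 C=3] open={R6,R7}
Step 13: commit R7 -> on_hand[A=23 B=54 C=5] avail[A=23 B=54 C=3] open={R6}
Step 14: commit R6 -> on_hand[A=23 B=54 C=3] avail[A=23 B=54 C=3] open={}
Step 15: reserve R8 C 2 -> on_hand[A=23 B=54 C=3] avail[A=23 B=54 C=1] open={R8}
Step 16: commit R8 -> on_hand[A=23 B=54 C=1] avail[A=23 B=54 C=1] open={}
Step 17: reserve R9 B 2 -> on_hand[A=23 B=54 C=1] avail[A=23 B=52 C=1] open={R9}
Final available[C] = 1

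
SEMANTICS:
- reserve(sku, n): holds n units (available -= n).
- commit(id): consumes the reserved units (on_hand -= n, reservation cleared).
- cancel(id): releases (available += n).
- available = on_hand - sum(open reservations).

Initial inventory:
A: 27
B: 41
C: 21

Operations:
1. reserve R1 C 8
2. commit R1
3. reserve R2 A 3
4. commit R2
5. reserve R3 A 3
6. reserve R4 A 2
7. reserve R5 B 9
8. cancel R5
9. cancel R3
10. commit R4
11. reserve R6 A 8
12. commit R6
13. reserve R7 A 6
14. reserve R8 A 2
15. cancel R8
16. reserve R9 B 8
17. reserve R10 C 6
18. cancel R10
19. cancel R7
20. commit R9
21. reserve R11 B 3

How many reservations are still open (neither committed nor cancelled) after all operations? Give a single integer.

Step 1: reserve R1 C 8 -> on_hand[A=27 B=41 C=21] avail[A=27 B=41 C=13] open={R1}
Step 2: commit R1 -> on_hand[A=27 B=41 C=13] avail[A=27 B=41 C=13] open={}
Step 3: reserve R2 A 3 -> on_hand[A=27 B=41 C=13] avail[A=24 B=41 C=13] open={R2}
Step 4: commit R2 -> on_hand[A=24 B=41 C=13] avail[A=24 B=41 C=13] open={}
Step 5: reserve R3 A 3 -> on_hand[A=24 B=41 C=13] avail[A=21 B=41 C=13] open={R3}
Step 6: reserve R4 A 2 -> on_hand[A=24 B=41 C=13] avail[A=19 B=41 C=13] open={R3,R4}
Step 7: reserve R5 B 9 -> on_hand[A=24 B=41 C=13] avail[A=19 B=32 C=13] open={R3,R4,R5}
Step 8: cancel R5 -> on_hand[A=24 B=41 C=13] avail[A=19 B=41 C=13] open={R3,R4}
Step 9: cancel R3 -> on_hand[A=24 B=41 C=13] avail[A=22 B=41 C=13] open={R4}
Step 10: commit R4 -> on_hand[A=22 B=41 C=13] avail[A=22 B=41 C=13] open={}
Step 11: reserve R6 A 8 -> on_hand[A=22 B=41 C=13] avail[A=14 B=41 C=13] open={R6}
Step 12: commit R6 -> on_hand[A=14 B=41 C=13] avail[A=14 B=41 C=13] open={}
Step 13: reserve R7 A 6 -> on_hand[A=14 B=41 C=13] avail[A=8 B=41 C=13] open={R7}
Step 14: reserve R8 A 2 -> on_hand[A=14 B=41 C=13] avail[A=6 B=41 C=13] open={R7,R8}
Step 15: cancel R8 -> on_hand[A=14 B=41 C=13] avail[A=8 B=41 C=13] open={R7}
Step 16: reserve R9 B 8 -> on_hand[A=14 B=41 C=13] avail[A=8 B=33 C=13] open={R7,R9}
Step 17: reserve R10 C 6 -> on_hand[A=14 B=41 C=13] avail[A=8 B=33 C=7] open={R10,R7,R9}
Step 18: cancel R10 -> on_hand[A=14 B=41 C=13] avail[A=8 B=33 C=13] open={R7,R9}
Step 19: cancel R7 -> on_hand[A=14 B=41 C=13] avail[A=14 B=33 C=13] open={R9}
Step 20: commit R9 -> on_hand[A=14 B=33 C=13] avail[A=14 B=33 C=13] open={}
Step 21: reserve R11 B 3 -> on_hand[A=14 B=33 C=13] avail[A=14 B=30 C=13] open={R11}
Open reservations: ['R11'] -> 1

Answer: 1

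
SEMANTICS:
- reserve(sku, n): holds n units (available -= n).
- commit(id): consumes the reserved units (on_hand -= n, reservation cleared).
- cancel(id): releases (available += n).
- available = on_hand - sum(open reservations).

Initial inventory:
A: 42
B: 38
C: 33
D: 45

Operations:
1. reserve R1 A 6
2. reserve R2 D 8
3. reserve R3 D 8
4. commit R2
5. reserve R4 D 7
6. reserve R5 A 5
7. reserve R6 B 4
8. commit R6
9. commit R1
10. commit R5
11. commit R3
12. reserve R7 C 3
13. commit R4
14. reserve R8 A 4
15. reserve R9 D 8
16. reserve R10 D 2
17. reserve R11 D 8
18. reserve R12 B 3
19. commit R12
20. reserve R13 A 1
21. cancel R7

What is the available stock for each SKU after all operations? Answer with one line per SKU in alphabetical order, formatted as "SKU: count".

Step 1: reserve R1 A 6 -> on_hand[A=42 B=38 C=33 D=45] avail[A=36 B=38 C=33 D=45] open={R1}
Step 2: reserve R2 D 8 -> on_hand[A=42 B=38 C=33 D=45] avail[A=36 B=38 C=33 D=37] open={R1,R2}
Step 3: reserve R3 D 8 -> on_hand[A=42 B=38 C=33 D=45] avail[A=36 B=38 C=33 D=29] open={R1,R2,R3}
Step 4: commit R2 -> on_hand[A=42 B=38 C=33 D=37] avail[A=36 B=38 C=33 D=29] open={R1,R3}
Step 5: reserve R4 D 7 -> on_hand[A=42 B=38 C=33 D=37] avail[A=36 B=38 C=33 D=22] open={R1,R3,R4}
Step 6: reserve R5 A 5 -> on_hand[A=42 B=38 C=33 D=37] avail[A=31 B=38 C=33 D=22] open={R1,R3,R4,R5}
Step 7: reserve R6 B 4 -> on_hand[A=42 B=38 C=33 D=37] avail[A=31 B=34 C=33 D=22] open={R1,R3,R4,R5,R6}
Step 8: commit R6 -> on_hand[A=42 B=34 C=33 D=37] avail[A=31 B=34 C=33 D=22] open={R1,R3,R4,R5}
Step 9: commit R1 -> on_hand[A=36 B=34 C=33 D=37] avail[A=31 B=34 C=33 D=22] open={R3,R4,R5}
Step 10: commit R5 -> on_hand[A=31 B=34 C=33 D=37] avail[A=31 B=34 C=33 D=22] open={R3,R4}
Step 11: commit R3 -> on_hand[A=31 B=34 C=33 D=29] avail[A=31 B=34 C=33 D=22] open={R4}
Step 12: reserve R7 C 3 -> on_hand[A=31 B=34 C=33 D=29] avail[A=31 B=34 C=30 D=22] open={R4,R7}
Step 13: commit R4 -> on_hand[A=31 B=34 C=33 D=22] avail[A=31 B=34 C=30 D=22] open={R7}
Step 14: reserve R8 A 4 -> on_hand[A=31 B=34 C=33 D=22] avail[A=27 B=34 C=30 D=22] open={R7,R8}
Step 15: reserve R9 D 8 -> on_hand[A=31 B=34 C=33 D=22] avail[A=27 B=34 C=30 D=14] open={R7,R8,R9}
Step 16: reserve R10 D 2 -> on_hand[A=31 B=34 C=33 D=22] avail[A=27 B=34 C=30 D=12] open={R10,R7,R8,R9}
Step 17: reserve R11 D 8 -> on_hand[A=31 B=34 C=33 D=22] avail[A=27 B=34 C=30 D=4] open={R10,R11,R7,R8,R9}
Step 18: reserve R12 B 3 -> on_hand[A=31 B=34 C=33 D=22] avail[A=27 B=31 C=30 D=4] open={R10,R11,R12,R7,R8,R9}
Step 19: commit R12 -> on_hand[A=31 B=31 C=33 D=22] avail[A=27 B=31 C=30 D=4] open={R10,R11,R7,R8,R9}
Step 20: reserve R13 A 1 -> on_hand[A=31 B=31 C=33 D=22] avail[A=26 B=31 C=30 D=4] open={R10,R11,R13,R7,R8,R9}
Step 21: cancel R7 -> on_hand[A=31 B=31 C=33 D=22] avail[A=26 B=31 C=33 D=4] open={R10,R11,R13,R8,R9}

Answer: A: 26
B: 31
C: 33
D: 4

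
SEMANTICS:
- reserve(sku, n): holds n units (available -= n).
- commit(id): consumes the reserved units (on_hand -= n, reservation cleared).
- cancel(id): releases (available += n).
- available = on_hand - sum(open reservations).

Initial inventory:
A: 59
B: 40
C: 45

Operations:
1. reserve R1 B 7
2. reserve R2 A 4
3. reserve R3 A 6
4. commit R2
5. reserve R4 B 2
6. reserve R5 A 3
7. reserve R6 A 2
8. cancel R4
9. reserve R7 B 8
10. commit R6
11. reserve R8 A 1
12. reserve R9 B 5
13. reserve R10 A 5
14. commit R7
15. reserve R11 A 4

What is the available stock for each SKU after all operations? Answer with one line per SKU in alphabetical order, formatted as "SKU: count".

Answer: A: 34
B: 20
C: 45

Derivation:
Step 1: reserve R1 B 7 -> on_hand[A=59 B=40 C=45] avail[A=59 B=33 C=45] open={R1}
Step 2: reserve R2 A 4 -> on_hand[A=59 B=40 C=45] avail[A=55 B=33 C=45] open={R1,R2}
Step 3: reserve R3 A 6 -> on_hand[A=59 B=40 C=45] avail[A=49 B=33 C=45] open={R1,R2,R3}
Step 4: commit R2 -> on_hand[A=55 B=40 C=45] avail[A=49 B=33 C=45] open={R1,R3}
Step 5: reserve R4 B 2 -> on_hand[A=55 B=40 C=45] avail[A=49 B=31 C=45] open={R1,R3,R4}
Step 6: reserve R5 A 3 -> on_hand[A=55 B=40 C=45] avail[A=46 B=31 C=45] open={R1,R3,R4,R5}
Step 7: reserve R6 A 2 -> on_hand[A=55 B=40 C=45] avail[A=44 B=31 C=45] open={R1,R3,R4,R5,R6}
Step 8: cancel R4 -> on_hand[A=55 B=40 C=45] avail[A=44 B=33 C=45] open={R1,R3,R5,R6}
Step 9: reserve R7 B 8 -> on_hand[A=55 B=40 C=45] avail[A=44 B=25 C=45] open={R1,R3,R5,R6,R7}
Step 10: commit R6 -> on_hand[A=53 B=40 C=45] avail[A=44 B=25 C=45] open={R1,R3,R5,R7}
Step 11: reserve R8 A 1 -> on_hand[A=53 B=40 C=45] avail[A=43 B=25 C=45] open={R1,R3,R5,R7,R8}
Step 12: reserve R9 B 5 -> on_hand[A=53 B=40 C=45] avail[A=43 B=20 C=45] open={R1,R3,R5,R7,R8,R9}
Step 13: reserve R10 A 5 -> on_hand[A=53 B=40 C=45] avail[A=38 B=20 C=45] open={R1,R10,R3,R5,R7,R8,R9}
Step 14: commit R7 -> on_hand[A=53 B=32 C=45] avail[A=38 B=20 C=45] open={R1,R10,R3,R5,R8,R9}
Step 15: reserve R11 A 4 -> on_hand[A=53 B=32 C=45] avail[A=34 B=20 C=45] open={R1,R10,R11,R3,R5,R8,R9}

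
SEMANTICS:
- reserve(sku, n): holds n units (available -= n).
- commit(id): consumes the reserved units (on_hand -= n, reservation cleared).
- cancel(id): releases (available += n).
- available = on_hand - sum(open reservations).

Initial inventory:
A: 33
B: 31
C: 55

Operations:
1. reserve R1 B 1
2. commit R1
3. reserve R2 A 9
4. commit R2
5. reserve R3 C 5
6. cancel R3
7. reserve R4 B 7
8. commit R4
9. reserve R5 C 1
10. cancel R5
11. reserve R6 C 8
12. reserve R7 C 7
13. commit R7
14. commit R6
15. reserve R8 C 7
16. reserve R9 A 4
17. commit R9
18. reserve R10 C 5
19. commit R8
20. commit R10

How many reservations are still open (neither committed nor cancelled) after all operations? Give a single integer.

Step 1: reserve R1 B 1 -> on_hand[A=33 B=31 C=55] avail[A=33 B=30 C=55] open={R1}
Step 2: commit R1 -> on_hand[A=33 B=30 C=55] avail[A=33 B=30 C=55] open={}
Step 3: reserve R2 A 9 -> on_hand[A=33 B=30 C=55] avail[A=24 B=30 C=55] open={R2}
Step 4: commit R2 -> on_hand[A=24 B=30 C=55] avail[A=24 B=30 C=55] open={}
Step 5: reserve R3 C 5 -> on_hand[A=24 B=30 C=55] avail[A=24 B=30 C=50] open={R3}
Step 6: cancel R3 -> on_hand[A=24 B=30 C=55] avail[A=24 B=30 C=55] open={}
Step 7: reserve R4 B 7 -> on_hand[A=24 B=30 C=55] avail[A=24 B=23 C=55] open={R4}
Step 8: commit R4 -> on_hand[A=24 B=23 C=55] avail[A=24 B=23 C=55] open={}
Step 9: reserve R5 C 1 -> on_hand[A=24 B=23 C=55] avail[A=24 B=23 C=54] open={R5}
Step 10: cancel R5 -> on_hand[A=24 B=23 C=55] avail[A=24 B=23 C=55] open={}
Step 11: reserve R6 C 8 -> on_hand[A=24 B=23 C=55] avail[A=24 B=23 C=47] open={R6}
Step 12: reserve R7 C 7 -> on_hand[A=24 B=23 C=55] avail[A=24 B=23 C=40] open={R6,R7}
Step 13: commit R7 -> on_hand[A=24 B=23 C=48] avail[A=24 B=23 C=40] open={R6}
Step 14: commit R6 -> on_hand[A=24 B=23 C=40] avail[A=24 B=23 C=40] open={}
Step 15: reserve R8 C 7 -> on_hand[A=24 B=23 C=40] avail[A=24 B=23 C=33] open={R8}
Step 16: reserve R9 A 4 -> on_hand[A=24 B=23 C=40] avail[A=20 B=23 C=33] open={R8,R9}
Step 17: commit R9 -> on_hand[A=20 B=23 C=40] avail[A=20 B=23 C=33] open={R8}
Step 18: reserve R10 C 5 -> on_hand[A=20 B=23 C=40] avail[A=20 B=23 C=28] open={R10,R8}
Step 19: commit R8 -> on_hand[A=20 B=23 C=33] avail[A=20 B=23 C=28] open={R10}
Step 20: commit R10 -> on_hand[A=20 B=23 C=28] avail[A=20 B=23 C=28] open={}
Open reservations: [] -> 0

Answer: 0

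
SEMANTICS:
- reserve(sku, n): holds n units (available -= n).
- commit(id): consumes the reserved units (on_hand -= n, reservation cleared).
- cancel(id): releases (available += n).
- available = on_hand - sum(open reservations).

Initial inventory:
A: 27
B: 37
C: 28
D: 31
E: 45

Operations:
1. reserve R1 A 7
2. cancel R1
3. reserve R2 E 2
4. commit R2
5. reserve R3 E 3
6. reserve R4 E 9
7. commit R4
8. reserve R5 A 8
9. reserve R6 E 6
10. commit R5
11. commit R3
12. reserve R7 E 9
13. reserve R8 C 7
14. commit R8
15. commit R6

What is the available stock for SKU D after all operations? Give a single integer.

Step 1: reserve R1 A 7 -> on_hand[A=27 B=37 C=28 D=31 E=45] avail[A=20 B=37 C=28 D=31 E=45] open={R1}
Step 2: cancel R1 -> on_hand[A=27 B=37 C=28 D=31 E=45] avail[A=27 B=37 C=28 D=31 E=45] open={}
Step 3: reserve R2 E 2 -> on_hand[A=27 B=37 C=28 D=31 E=45] avail[A=27 B=37 C=28 D=31 E=43] open={R2}
Step 4: commit R2 -> on_hand[A=27 B=37 C=28 D=31 E=43] avail[A=27 B=37 C=28 D=31 E=43] open={}
Step 5: reserve R3 E 3 -> on_hand[A=27 B=37 C=28 D=31 E=43] avail[A=27 B=37 C=28 D=31 E=40] open={R3}
Step 6: reserve R4 E 9 -> on_hand[A=27 B=37 C=28 D=31 E=43] avail[A=27 B=37 C=28 D=31 E=31] open={R3,R4}
Step 7: commit R4 -> on_hand[A=27 B=37 C=28 D=31 E=34] avail[A=27 B=37 C=28 D=31 E=31] open={R3}
Step 8: reserve R5 A 8 -> on_hand[A=27 B=37 C=28 D=31 E=34] avail[A=19 B=37 C=28 D=31 E=31] open={R3,R5}
Step 9: reserve R6 E 6 -> on_hand[A=27 B=37 C=28 D=31 E=34] avail[A=19 B=37 C=28 D=31 E=25] open={R3,R5,R6}
Step 10: commit R5 -> on_hand[A=19 B=37 C=28 D=31 E=34] avail[A=19 B=37 C=28 D=31 E=25] open={R3,R6}
Step 11: commit R3 -> on_hand[A=19 B=37 C=28 D=31 E=31] avail[A=19 B=37 C=28 D=31 E=25] open={R6}
Step 12: reserve R7 E 9 -> on_hand[A=19 B=37 C=28 D=31 E=31] avail[A=19 B=37 C=28 D=31 E=16] open={R6,R7}
Step 13: reserve R8 C 7 -> on_hand[A=19 B=37 C=28 D=31 E=31] avail[A=19 B=37 C=21 D=31 E=16] open={R6,R7,R8}
Step 14: commit R8 -> on_hand[A=19 B=37 C=21 D=31 E=31] avail[A=19 B=37 C=21 D=31 E=16] open={R6,R7}
Step 15: commit R6 -> on_hand[A=19 B=37 C=21 D=31 E=25] avail[A=19 B=37 C=21 D=31 E=16] open={R7}
Final available[D] = 31

Answer: 31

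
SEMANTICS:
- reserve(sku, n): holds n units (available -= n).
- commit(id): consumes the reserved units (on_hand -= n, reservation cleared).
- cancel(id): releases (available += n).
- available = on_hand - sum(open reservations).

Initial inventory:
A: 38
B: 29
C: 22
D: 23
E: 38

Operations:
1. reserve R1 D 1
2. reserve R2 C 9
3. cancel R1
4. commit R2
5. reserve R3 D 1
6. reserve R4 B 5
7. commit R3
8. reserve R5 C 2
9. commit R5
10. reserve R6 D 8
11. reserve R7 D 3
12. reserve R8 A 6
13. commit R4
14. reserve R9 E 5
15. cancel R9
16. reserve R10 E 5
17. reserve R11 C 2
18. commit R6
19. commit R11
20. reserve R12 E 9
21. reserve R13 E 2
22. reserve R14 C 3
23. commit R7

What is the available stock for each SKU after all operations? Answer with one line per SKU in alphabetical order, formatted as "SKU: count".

Answer: A: 32
B: 24
C: 6
D: 11
E: 22

Derivation:
Step 1: reserve R1 D 1 -> on_hand[A=38 B=29 C=22 D=23 E=38] avail[A=38 B=29 C=22 D=22 E=38] open={R1}
Step 2: reserve R2 C 9 -> on_hand[A=38 B=29 C=22 D=23 E=38] avail[A=38 B=29 C=13 D=22 E=38] open={R1,R2}
Step 3: cancel R1 -> on_hand[A=38 B=29 C=22 D=23 E=38] avail[A=38 B=29 C=13 D=23 E=38] open={R2}
Step 4: commit R2 -> on_hand[A=38 B=29 C=13 D=23 E=38] avail[A=38 B=29 C=13 D=23 E=38] open={}
Step 5: reserve R3 D 1 -> on_hand[A=38 B=29 C=13 D=23 E=38] avail[A=38 B=29 C=13 D=22 E=38] open={R3}
Step 6: reserve R4 B 5 -> on_hand[A=38 B=29 C=13 D=23 E=38] avail[A=38 B=24 C=13 D=22 E=38] open={R3,R4}
Step 7: commit R3 -> on_hand[A=38 B=29 C=13 D=22 E=38] avail[A=38 B=24 C=13 D=22 E=38] open={R4}
Step 8: reserve R5 C 2 -> on_hand[A=38 B=29 C=13 D=22 E=38] avail[A=38 B=24 C=11 D=22 E=38] open={R4,R5}
Step 9: commit R5 -> on_hand[A=38 B=29 C=11 D=22 E=38] avail[A=38 B=24 C=11 D=22 E=38] open={R4}
Step 10: reserve R6 D 8 -> on_hand[A=38 B=29 C=11 D=22 E=38] avail[A=38 B=24 C=11 D=14 E=38] open={R4,R6}
Step 11: reserve R7 D 3 -> on_hand[A=38 B=29 C=11 D=22 E=38] avail[A=38 B=24 C=11 D=11 E=38] open={R4,R6,R7}
Step 12: reserve R8 A 6 -> on_hand[A=38 B=29 C=11 D=22 E=38] avail[A=32 B=24 C=11 D=11 E=38] open={R4,R6,R7,R8}
Step 13: commit R4 -> on_hand[A=38 B=24 C=11 D=22 E=38] avail[A=32 B=24 C=11 D=11 E=38] open={R6,R7,R8}
Step 14: reserve R9 E 5 -> on_hand[A=38 B=24 C=11 D=22 E=38] avail[A=32 B=24 C=11 D=11 E=33] open={R6,R7,R8,R9}
Step 15: cancel R9 -> on_hand[A=38 B=24 C=11 D=22 E=38] avail[A=32 B=24 C=11 D=11 E=38] open={R6,R7,R8}
Step 16: reserve R10 E 5 -> on_hand[A=38 B=24 C=11 D=22 E=38] avail[A=32 B=24 C=11 D=11 E=33] open={R10,R6,R7,R8}
Step 17: reserve R11 C 2 -> on_hand[A=38 B=24 C=11 D=22 E=38] avail[A=32 B=24 C=9 D=11 E=33] open={R10,R11,R6,R7,R8}
Step 18: commit R6 -> on_hand[A=38 B=24 C=11 D=14 E=38] avail[A=32 B=24 C=9 D=11 E=33] open={R10,R11,R7,R8}
Step 19: commit R11 -> on_hand[A=38 B=24 C=9 D=14 E=38] avail[A=32 B=24 C=9 D=11 E=33] open={R10,R7,R8}
Step 20: reserve R12 E 9 -> on_hand[A=38 B=24 C=9 D=14 E=38] avail[A=32 B=24 C=9 D=11 E=24] open={R10,R12,R7,R8}
Step 21: reserve R13 E 2 -> on_hand[A=38 B=24 C=9 D=14 E=38] avail[A=32 B=24 C=9 D=11 E=22] open={R10,R12,R13,R7,R8}
Step 22: reserve R14 C 3 -> on_hand[A=38 B=24 C=9 D=14 E=38] avail[A=32 B=24 C=6 D=11 E=22] open={R10,R12,R13,R14,R7,R8}
Step 23: commit R7 -> on_hand[A=38 B=24 C=9 D=11 E=38] avail[A=32 B=24 C=6 D=11 E=22] open={R10,R12,R13,R14,R8}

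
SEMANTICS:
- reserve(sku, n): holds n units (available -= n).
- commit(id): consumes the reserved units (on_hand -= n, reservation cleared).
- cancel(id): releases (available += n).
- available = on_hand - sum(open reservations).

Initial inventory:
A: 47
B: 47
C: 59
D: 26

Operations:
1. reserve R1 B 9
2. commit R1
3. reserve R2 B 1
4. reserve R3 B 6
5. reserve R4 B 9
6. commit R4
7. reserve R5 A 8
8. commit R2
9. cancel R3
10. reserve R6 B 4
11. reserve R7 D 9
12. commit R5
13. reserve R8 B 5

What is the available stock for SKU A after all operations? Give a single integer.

Step 1: reserve R1 B 9 -> on_hand[A=47 B=47 C=59 D=26] avail[A=47 B=38 C=59 D=26] open={R1}
Step 2: commit R1 -> on_hand[A=47 B=38 C=59 D=26] avail[A=47 B=38 C=59 D=26] open={}
Step 3: reserve R2 B 1 -> on_hand[A=47 B=38 C=59 D=26] avail[A=47 B=37 C=59 D=26] open={R2}
Step 4: reserve R3 B 6 -> on_hand[A=47 B=38 C=59 D=26] avail[A=47 B=31 C=59 D=26] open={R2,R3}
Step 5: reserve R4 B 9 -> on_hand[A=47 B=38 C=59 D=26] avail[A=47 B=22 C=59 D=26] open={R2,R3,R4}
Step 6: commit R4 -> on_hand[A=47 B=29 C=59 D=26] avail[A=47 B=22 C=59 D=26] open={R2,R3}
Step 7: reserve R5 A 8 -> on_hand[A=47 B=29 C=59 D=26] avail[A=39 B=22 C=59 D=26] open={R2,R3,R5}
Step 8: commit R2 -> on_hand[A=47 B=28 C=59 D=26] avail[A=39 B=22 C=59 D=26] open={R3,R5}
Step 9: cancel R3 -> on_hand[A=47 B=28 C=59 D=26] avail[A=39 B=28 C=59 D=26] open={R5}
Step 10: reserve R6 B 4 -> on_hand[A=47 B=28 C=59 D=26] avail[A=39 B=24 C=59 D=26] open={R5,R6}
Step 11: reserve R7 D 9 -> on_hand[A=47 B=28 C=59 D=26] avail[A=39 B=24 C=59 D=17] open={R5,R6,R7}
Step 12: commit R5 -> on_hand[A=39 B=28 C=59 D=26] avail[A=39 B=24 C=59 D=17] open={R6,R7}
Step 13: reserve R8 B 5 -> on_hand[A=39 B=28 C=59 D=26] avail[A=39 B=19 C=59 D=17] open={R6,R7,R8}
Final available[A] = 39

Answer: 39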